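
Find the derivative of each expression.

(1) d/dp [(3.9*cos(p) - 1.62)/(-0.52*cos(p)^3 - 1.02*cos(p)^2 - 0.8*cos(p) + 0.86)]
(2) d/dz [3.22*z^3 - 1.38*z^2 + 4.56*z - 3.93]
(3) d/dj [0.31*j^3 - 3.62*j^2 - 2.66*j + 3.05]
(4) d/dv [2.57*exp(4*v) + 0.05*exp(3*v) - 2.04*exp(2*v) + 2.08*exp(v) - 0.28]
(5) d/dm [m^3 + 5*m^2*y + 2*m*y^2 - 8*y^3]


(1) = (-4.056*cos(p)^3 - 1.4508*cos(p)^2 + 3.3048*cos(p) - 2.058)*sin(p)/(0.2704*cos(p)^6 + 1.0608*cos(p)^5 + 1.8724*cos(p)^4 + 0.7376*cos(p)^3 - 1.1144*cos(p)^2 - 1.376*cos(p) + 0.7396)
(2) = 9.66*z^2 - 2.76*z + 4.56
(3) = 0.93*j^2 - 7.24*j - 2.66
(4) = (10.28*exp(3*v) + 0.15*exp(2*v) - 4.08*exp(v) + 2.08)*exp(v)
(5) = 3*m^2 + 10*m*y + 2*y^2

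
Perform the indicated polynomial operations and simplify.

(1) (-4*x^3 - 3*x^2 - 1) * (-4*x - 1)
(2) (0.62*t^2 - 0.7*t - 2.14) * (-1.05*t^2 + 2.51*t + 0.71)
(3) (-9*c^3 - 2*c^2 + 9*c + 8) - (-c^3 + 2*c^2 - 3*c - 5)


(1) = 16*x^4 + 16*x^3 + 3*x^2 + 4*x + 1
(2) = -0.651*t^4 + 2.2912*t^3 + 0.9302*t^2 - 5.8684*t - 1.5194
(3) = -8*c^3 - 4*c^2 + 12*c + 13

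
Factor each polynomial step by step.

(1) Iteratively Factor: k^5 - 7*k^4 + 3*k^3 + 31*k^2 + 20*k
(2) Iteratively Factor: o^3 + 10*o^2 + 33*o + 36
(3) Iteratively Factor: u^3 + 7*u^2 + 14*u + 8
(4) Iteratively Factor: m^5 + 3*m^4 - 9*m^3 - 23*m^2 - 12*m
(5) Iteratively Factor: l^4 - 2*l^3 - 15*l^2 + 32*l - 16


(1) = (k + 1)*(k^4 - 8*k^3 + 11*k^2 + 20*k) = (k + 1)^2*(k^3 - 9*k^2 + 20*k) = k*(k + 1)^2*(k^2 - 9*k + 20) = k*(k - 4)*(k + 1)^2*(k - 5)
(2) = (o + 3)*(o^2 + 7*o + 12) = (o + 3)^2*(o + 4)
(3) = (u + 4)*(u^2 + 3*u + 2) = (u + 1)*(u + 4)*(u + 2)
(4) = (m + 1)*(m^4 + 2*m^3 - 11*m^2 - 12*m) = (m + 1)*(m + 4)*(m^3 - 2*m^2 - 3*m) = m*(m + 1)*(m + 4)*(m^2 - 2*m - 3) = m*(m + 1)^2*(m + 4)*(m - 3)
(5) = (l - 4)*(l^3 + 2*l^2 - 7*l + 4) = (l - 4)*(l - 1)*(l^2 + 3*l - 4) = (l - 4)*(l - 1)^2*(l + 4)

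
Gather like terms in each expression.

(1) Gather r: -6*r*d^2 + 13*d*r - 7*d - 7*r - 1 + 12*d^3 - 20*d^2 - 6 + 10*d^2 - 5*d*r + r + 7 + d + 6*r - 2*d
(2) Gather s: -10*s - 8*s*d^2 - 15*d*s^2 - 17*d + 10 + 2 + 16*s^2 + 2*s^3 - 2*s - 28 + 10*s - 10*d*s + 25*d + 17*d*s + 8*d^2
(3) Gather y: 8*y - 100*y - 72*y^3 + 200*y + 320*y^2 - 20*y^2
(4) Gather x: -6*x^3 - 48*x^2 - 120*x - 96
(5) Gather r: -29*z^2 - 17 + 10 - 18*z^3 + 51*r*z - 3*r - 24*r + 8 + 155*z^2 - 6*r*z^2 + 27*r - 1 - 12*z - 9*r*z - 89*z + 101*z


(1) = 12*d^3 - 10*d^2 - 8*d + r*(-6*d^2 + 8*d)
(2) = 8*d^2 + 8*d + 2*s^3 + s^2*(16 - 15*d) + s*(-8*d^2 + 7*d - 2) - 16
(3) = -72*y^3 + 300*y^2 + 108*y
(4) = -6*x^3 - 48*x^2 - 120*x - 96
(5) = r*(-6*z^2 + 42*z) - 18*z^3 + 126*z^2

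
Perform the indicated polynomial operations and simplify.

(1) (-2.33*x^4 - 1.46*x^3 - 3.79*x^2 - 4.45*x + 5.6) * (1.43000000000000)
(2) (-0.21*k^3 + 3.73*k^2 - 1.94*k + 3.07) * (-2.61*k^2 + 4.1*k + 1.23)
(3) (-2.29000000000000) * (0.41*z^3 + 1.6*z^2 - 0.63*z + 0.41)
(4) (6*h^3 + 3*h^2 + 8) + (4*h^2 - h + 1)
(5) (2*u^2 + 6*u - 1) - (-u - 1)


(1) = -3.3319*x^4 - 2.0878*x^3 - 5.4197*x^2 - 6.3635*x + 8.008
(2) = 0.5481*k^5 - 10.5963*k^4 + 20.0981*k^3 - 11.3788*k^2 + 10.2008*k + 3.7761
(3) = -0.9389*z^3 - 3.664*z^2 + 1.4427*z - 0.9389
(4) = 6*h^3 + 7*h^2 - h + 9
(5) = 2*u^2 + 7*u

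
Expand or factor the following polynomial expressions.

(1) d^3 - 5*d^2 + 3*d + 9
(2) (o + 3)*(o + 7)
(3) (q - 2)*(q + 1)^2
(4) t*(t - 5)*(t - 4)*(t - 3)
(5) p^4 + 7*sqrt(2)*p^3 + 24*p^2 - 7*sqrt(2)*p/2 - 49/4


(1) = (d - 3)^2*(d + 1)
(2) = o^2 + 10*o + 21
(3) = q^3 - 3*q - 2
(4) = t^4 - 12*t^3 + 47*t^2 - 60*t
(5) = (p - sqrt(2)/2)*(p + sqrt(2)/2)*(p + 7*sqrt(2)/2)^2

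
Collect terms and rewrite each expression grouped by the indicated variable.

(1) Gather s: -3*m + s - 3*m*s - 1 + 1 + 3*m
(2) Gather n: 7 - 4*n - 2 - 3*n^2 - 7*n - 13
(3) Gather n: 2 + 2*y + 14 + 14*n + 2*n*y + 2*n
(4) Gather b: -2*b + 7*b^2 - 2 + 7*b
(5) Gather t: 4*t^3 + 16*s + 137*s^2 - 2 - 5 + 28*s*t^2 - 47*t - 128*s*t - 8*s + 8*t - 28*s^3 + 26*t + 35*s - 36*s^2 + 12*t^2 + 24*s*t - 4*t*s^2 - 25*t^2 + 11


(1) = s*(1 - 3*m)
(2) = -3*n^2 - 11*n - 8
(3) = n*(2*y + 16) + 2*y + 16
(4) = 7*b^2 + 5*b - 2
(5) = -28*s^3 + 101*s^2 + 43*s + 4*t^3 + t^2*(28*s - 13) + t*(-4*s^2 - 104*s - 13) + 4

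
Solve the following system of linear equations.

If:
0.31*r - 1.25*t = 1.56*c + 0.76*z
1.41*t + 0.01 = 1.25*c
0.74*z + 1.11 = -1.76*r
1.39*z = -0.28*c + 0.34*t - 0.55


Then:
c = 0.06
r = -0.46
t = 0.05
z = -0.40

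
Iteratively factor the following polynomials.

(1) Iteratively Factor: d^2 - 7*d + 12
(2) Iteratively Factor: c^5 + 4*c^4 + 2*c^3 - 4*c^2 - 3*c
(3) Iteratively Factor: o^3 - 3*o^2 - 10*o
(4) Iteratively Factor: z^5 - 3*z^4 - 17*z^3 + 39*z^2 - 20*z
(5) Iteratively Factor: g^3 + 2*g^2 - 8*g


(1) = (d - 4)*(d - 3)
(2) = (c - 1)*(c^4 + 5*c^3 + 7*c^2 + 3*c) = (c - 1)*(c + 3)*(c^3 + 2*c^2 + c) = (c - 1)*(c + 1)*(c + 3)*(c^2 + c) = (c - 1)*(c + 1)^2*(c + 3)*(c)
(3) = (o - 5)*(o^2 + 2*o) = o*(o - 5)*(o + 2)
(4) = (z + 4)*(z^4 - 7*z^3 + 11*z^2 - 5*z) = (z - 1)*(z + 4)*(z^3 - 6*z^2 + 5*z) = z*(z - 1)*(z + 4)*(z^2 - 6*z + 5) = z*(z - 1)^2*(z + 4)*(z - 5)
(5) = (g - 2)*(g^2 + 4*g) = (g - 2)*(g + 4)*(g)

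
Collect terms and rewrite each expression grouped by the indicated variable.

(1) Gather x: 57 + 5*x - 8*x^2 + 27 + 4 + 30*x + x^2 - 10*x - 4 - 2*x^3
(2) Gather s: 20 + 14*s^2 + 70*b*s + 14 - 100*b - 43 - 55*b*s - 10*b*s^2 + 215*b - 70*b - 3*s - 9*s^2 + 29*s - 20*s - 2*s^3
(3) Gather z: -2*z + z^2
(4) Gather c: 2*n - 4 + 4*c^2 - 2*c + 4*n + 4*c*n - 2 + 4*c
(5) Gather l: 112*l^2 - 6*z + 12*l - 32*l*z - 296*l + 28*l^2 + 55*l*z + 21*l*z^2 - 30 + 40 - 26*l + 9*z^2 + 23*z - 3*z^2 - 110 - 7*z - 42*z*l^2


(1) = -2*x^3 - 7*x^2 + 25*x + 84
(2) = 45*b - 2*s^3 + s^2*(5 - 10*b) + s*(15*b + 6) - 9
(3) = z^2 - 2*z
(4) = 4*c^2 + c*(4*n + 2) + 6*n - 6
(5) = l^2*(140 - 42*z) + l*(21*z^2 + 23*z - 310) + 6*z^2 + 10*z - 100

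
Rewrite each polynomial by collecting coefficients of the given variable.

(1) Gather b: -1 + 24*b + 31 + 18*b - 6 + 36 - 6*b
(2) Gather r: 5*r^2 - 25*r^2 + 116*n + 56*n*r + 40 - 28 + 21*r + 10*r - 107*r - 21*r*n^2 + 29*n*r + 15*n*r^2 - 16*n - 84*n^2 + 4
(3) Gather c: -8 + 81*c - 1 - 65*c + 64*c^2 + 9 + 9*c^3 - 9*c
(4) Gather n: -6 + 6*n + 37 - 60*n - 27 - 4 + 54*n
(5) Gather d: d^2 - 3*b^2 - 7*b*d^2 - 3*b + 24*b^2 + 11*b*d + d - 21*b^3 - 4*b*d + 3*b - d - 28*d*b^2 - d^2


(1) = 36*b + 60
(2) = -84*n^2 + 100*n + r^2*(15*n - 20) + r*(-21*n^2 + 85*n - 76) + 16
(3) = 9*c^3 + 64*c^2 + 7*c
(4) = 0
(5) = -21*b^3 + 21*b^2 - 7*b*d^2 + d*(-28*b^2 + 7*b)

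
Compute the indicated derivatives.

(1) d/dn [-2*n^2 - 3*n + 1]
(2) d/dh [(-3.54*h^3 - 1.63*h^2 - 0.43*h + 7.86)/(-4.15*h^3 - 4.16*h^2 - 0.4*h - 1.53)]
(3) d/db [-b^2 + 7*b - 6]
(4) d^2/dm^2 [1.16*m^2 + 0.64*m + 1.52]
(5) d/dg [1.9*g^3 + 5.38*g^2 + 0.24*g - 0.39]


(1) = -4*n - 3
(2) = (7.9619*h^4 - 0.737*h^3 + 112.9688*h^2 + 70.383*h + 3.8019)/(17.2225*h^6 + 34.528*h^5 + 20.6256*h^4 + 16.027*h^3 + 12.8896*h^2 + 1.224*h + 2.3409)
(3) = 7 - 2*b
(4) = 2.32000000000000
(5) = 5.7*g^2 + 10.76*g + 0.24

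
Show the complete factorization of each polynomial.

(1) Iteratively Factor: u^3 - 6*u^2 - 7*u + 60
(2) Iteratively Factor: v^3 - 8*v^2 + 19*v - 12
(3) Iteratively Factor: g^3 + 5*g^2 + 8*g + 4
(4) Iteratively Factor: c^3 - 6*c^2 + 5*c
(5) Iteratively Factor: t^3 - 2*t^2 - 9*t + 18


(1) = (u - 4)*(u^2 - 2*u - 15) = (u - 5)*(u - 4)*(u + 3)
(2) = (v - 4)*(v^2 - 4*v + 3) = (v - 4)*(v - 1)*(v - 3)
(3) = (g + 2)*(g^2 + 3*g + 2) = (g + 1)*(g + 2)*(g + 2)
(4) = (c)*(c^2 - 6*c + 5) = c*(c - 1)*(c - 5)
(5) = (t - 3)*(t^2 + t - 6) = (t - 3)*(t + 3)*(t - 2)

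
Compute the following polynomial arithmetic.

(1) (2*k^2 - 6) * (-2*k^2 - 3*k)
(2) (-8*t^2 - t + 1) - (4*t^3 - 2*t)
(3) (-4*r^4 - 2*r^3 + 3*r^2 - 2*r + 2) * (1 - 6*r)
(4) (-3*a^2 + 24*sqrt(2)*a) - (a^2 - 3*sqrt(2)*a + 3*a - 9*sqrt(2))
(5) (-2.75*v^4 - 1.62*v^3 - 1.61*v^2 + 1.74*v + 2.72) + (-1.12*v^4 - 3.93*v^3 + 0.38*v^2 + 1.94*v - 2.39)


(1) = -4*k^4 - 6*k^3 + 12*k^2 + 18*k
(2) = -4*t^3 - 8*t^2 + t + 1
(3) = 24*r^5 + 8*r^4 - 20*r^3 + 15*r^2 - 14*r + 2
(4) = -4*a^2 - 3*a + 27*sqrt(2)*a + 9*sqrt(2)
(5) = -3.87*v^4 - 5.55*v^3 - 1.23*v^2 + 3.68*v + 0.33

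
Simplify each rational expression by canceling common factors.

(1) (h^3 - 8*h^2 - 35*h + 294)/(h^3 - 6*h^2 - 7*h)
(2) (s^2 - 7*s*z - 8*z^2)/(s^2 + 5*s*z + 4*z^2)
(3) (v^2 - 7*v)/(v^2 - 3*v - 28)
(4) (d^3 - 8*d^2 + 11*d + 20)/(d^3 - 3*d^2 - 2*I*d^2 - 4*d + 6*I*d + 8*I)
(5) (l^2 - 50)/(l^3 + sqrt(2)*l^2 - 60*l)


(1) = (h^2 - h - 42)/(h^2 + h)
(2) = (s - 8*z)/(s + 4*z)
(3) = v/(v + 4)
(4) = (d - 5)/(d - 2*I)
(5) = (l + 5*sqrt(2))/(l^2 + 6*sqrt(2)*l)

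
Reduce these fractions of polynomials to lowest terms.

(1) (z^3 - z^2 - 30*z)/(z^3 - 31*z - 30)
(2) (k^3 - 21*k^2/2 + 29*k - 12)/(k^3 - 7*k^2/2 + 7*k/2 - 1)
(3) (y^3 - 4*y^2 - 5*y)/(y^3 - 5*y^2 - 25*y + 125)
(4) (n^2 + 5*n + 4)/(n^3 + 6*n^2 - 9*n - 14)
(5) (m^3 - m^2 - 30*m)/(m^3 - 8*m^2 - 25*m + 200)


(1) = z/(z + 1)
(2) = (k^2 - 10*k + 24)/(k^2 - 3*k + 2)
(3) = (y^2 + y)/(y^2 - 25)
(4) = (n + 4)/(n^2 + 5*n - 14)
(5) = (m^2 - 6*m)/(m^2 - 13*m + 40)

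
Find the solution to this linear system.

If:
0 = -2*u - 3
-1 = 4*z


Then:
u = -3/2
z = -1/4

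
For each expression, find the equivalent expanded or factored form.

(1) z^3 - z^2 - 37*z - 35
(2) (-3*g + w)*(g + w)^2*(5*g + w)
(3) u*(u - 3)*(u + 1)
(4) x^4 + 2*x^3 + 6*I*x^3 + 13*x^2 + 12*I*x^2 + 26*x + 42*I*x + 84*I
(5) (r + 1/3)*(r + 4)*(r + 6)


(1) = (z - 7)*(z + 1)*(z + 5)
(2) = -15*g^4 - 28*g^3*w - 10*g^2*w^2 + 4*g*w^3 + w^4
(3) = u^3 - 2*u^2 - 3*u
(4) = (x + 2)*(x - 3*I)*(x + 2*I)*(x + 7*I)
(5) = r^3 + 31*r^2/3 + 82*r/3 + 8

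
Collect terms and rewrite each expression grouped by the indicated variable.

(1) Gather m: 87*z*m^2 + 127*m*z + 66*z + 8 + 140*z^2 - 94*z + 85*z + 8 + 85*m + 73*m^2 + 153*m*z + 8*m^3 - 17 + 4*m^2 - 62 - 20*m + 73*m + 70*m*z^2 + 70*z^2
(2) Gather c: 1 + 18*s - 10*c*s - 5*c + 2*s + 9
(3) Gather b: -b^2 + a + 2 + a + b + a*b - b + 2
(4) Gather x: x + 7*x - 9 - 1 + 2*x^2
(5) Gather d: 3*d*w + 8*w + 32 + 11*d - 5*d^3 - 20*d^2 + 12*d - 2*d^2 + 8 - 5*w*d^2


(1) = 8*m^3 + m^2*(87*z + 77) + m*(70*z^2 + 280*z + 138) + 210*z^2 + 57*z - 63
(2) = c*(-10*s - 5) + 20*s + 10
(3) = a*b + 2*a - b^2 + 4
(4) = 2*x^2 + 8*x - 10
(5) = -5*d^3 + d^2*(-5*w - 22) + d*(3*w + 23) + 8*w + 40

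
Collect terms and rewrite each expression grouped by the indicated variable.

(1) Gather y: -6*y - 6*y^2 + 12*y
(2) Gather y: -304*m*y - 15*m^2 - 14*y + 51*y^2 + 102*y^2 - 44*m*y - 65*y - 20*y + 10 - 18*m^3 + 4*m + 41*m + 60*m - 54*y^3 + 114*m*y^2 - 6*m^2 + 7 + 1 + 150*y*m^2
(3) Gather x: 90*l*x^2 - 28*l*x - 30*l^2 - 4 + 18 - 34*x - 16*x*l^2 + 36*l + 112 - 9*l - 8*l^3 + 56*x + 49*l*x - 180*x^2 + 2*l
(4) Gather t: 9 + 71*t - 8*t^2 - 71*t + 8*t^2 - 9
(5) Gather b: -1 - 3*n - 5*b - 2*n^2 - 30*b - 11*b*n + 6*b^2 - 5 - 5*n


(1) = -6*y^2 + 6*y
(2) = -18*m^3 - 21*m^2 + 105*m - 54*y^3 + y^2*(114*m + 153) + y*(150*m^2 - 348*m - 99) + 18
(3) = -8*l^3 - 30*l^2 + 29*l + x^2*(90*l - 180) + x*(-16*l^2 + 21*l + 22) + 126
(4) = 0
(5) = 6*b^2 + b*(-11*n - 35) - 2*n^2 - 8*n - 6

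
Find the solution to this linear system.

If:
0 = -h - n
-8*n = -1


Then:
h = -1/8
n = 1/8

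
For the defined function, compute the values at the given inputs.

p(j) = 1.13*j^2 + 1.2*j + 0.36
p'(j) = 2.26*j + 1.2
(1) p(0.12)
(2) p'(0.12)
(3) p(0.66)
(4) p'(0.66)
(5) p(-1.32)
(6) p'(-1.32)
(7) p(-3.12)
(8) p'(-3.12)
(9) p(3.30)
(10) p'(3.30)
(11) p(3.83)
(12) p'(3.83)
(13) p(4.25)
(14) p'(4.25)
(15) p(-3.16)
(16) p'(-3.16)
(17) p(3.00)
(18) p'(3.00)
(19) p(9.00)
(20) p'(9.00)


(1) = 0.52
(2) = 1.47
(3) = 1.64
(4) = 2.69
(5) = 0.74
(6) = -1.78
(7) = 7.62
(8) = -5.85
(9) = 16.63
(10) = 8.66
(11) = 21.53
(12) = 9.86
(13) = 25.87
(14) = 10.80
(15) = 7.85
(16) = -5.94
(17) = 14.13
(18) = 7.98
(19) = 102.69
(20) = 21.54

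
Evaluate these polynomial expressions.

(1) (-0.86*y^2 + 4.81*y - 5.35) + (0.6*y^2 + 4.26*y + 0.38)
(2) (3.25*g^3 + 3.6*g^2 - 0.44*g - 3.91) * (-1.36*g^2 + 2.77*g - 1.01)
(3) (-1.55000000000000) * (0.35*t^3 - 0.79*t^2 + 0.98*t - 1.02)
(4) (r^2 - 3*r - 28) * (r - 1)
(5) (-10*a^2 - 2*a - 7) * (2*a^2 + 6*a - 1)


(1) = -0.26*y^2 + 9.07*y - 4.97
(2) = -4.42*g^5 + 4.1065*g^4 + 7.2879*g^3 + 0.4628*g^2 - 10.3863*g + 3.9491
(3) = -0.5425*t^3 + 1.2245*t^2 - 1.519*t + 1.581
(4) = r^3 - 4*r^2 - 25*r + 28
(5) = -20*a^4 - 64*a^3 - 16*a^2 - 40*a + 7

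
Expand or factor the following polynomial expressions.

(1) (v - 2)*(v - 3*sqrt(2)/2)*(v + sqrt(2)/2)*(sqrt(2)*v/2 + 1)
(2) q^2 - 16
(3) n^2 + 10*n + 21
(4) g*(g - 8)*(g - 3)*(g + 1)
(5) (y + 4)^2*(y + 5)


(1) = sqrt(2)*v^4/2 - sqrt(2)*v^3 - 7*sqrt(2)*v^2/4 - 3*v/2 + 7*sqrt(2)*v/2 + 3
(2) = (q - 4)*(q + 4)
(3) = (n + 3)*(n + 7)
(4) = g^4 - 10*g^3 + 13*g^2 + 24*g
(5) = y^3 + 13*y^2 + 56*y + 80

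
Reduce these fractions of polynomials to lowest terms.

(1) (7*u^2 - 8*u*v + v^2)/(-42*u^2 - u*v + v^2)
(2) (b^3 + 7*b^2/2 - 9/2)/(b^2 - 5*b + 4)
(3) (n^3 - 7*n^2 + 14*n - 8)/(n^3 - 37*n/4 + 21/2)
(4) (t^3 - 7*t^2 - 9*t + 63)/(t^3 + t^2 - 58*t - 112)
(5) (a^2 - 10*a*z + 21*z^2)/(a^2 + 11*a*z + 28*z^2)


(1) = (-u + v)/(6*u + v)
(2) = (2*b^2 + 9*b + 9)/(2*b - 8)
(3) = (4*n^2 - 20*n + 16)/(4*n^2 + 8*n - 21)
(4) = (t^3 - 7*t^2 - 9*t + 63)/(t^3 + t^2 - 58*t - 112)
(5) = (a^2 - 10*a*z + 21*z^2)/(a^2 + 11*a*z + 28*z^2)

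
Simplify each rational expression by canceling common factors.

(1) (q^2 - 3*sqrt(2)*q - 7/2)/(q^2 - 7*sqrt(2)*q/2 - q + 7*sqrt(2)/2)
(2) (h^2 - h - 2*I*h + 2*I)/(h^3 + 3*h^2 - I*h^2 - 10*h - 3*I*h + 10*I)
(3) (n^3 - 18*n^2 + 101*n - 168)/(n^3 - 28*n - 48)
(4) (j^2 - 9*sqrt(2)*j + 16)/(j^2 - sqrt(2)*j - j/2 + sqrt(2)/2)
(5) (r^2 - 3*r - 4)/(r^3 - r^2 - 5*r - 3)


(1) = (4*q + 2*sqrt(2))/(4*q - 4)
(2) = (h^2 + h*(-1 - 2*I) + 2*I)/(h^3 + h^2*(3 - I) + h*(-10 - 3*I) + 10*I)
(3) = (n^3 - 18*n^2 + 101*n - 168)/(n^3 - 28*n - 48)
(4) = (2*j - 16*sqrt(2))/(2*j - 1)
(5) = (r - 4)/(r^2 - 2*r - 3)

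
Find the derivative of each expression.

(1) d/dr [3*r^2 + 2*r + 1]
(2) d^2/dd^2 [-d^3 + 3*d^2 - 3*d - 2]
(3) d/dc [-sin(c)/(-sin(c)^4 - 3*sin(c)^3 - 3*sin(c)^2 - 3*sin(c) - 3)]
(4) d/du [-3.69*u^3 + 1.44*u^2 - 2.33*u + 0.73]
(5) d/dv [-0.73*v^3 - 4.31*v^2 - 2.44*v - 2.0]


(1) = 6*r + 2
(2) = 6 - 6*d
(3) = 3*(-sin(c)^4 - 2*sin(c)^3 - sin(c)^2 + 1)*cos(c)/(sin(c)^4 + 3*sin(c)^3 + 3*sin(c)^2 + 3*sin(c) + 3)^2
(4) = -11.07*u^2 + 2.88*u - 2.33
(5) = -2.19*v^2 - 8.62*v - 2.44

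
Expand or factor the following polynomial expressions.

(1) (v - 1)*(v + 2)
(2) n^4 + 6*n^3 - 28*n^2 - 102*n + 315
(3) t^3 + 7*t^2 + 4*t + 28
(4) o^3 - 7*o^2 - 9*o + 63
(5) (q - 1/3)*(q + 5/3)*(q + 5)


(1) = v^2 + v - 2
(2) = (n - 3)^2*(n + 5)*(n + 7)
(3) = (t + 7)*(t - 2*I)*(t + 2*I)
(4) = (o - 7)*(o - 3)*(o + 3)
(5) = q^3 + 19*q^2/3 + 55*q/9 - 25/9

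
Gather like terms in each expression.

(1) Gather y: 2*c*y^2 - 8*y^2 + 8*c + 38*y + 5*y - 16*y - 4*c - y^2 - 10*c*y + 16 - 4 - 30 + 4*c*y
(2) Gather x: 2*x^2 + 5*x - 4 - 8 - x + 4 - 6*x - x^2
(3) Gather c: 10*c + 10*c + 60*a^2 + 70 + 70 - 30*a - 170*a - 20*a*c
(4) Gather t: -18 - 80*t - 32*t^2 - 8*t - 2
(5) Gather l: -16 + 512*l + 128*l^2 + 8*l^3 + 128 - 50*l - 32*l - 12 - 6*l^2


(1) = 4*c + y^2*(2*c - 9) + y*(27 - 6*c) - 18
(2) = x^2 - 2*x - 8
(3) = 60*a^2 - 200*a + c*(20 - 20*a) + 140
(4) = -32*t^2 - 88*t - 20
(5) = 8*l^3 + 122*l^2 + 430*l + 100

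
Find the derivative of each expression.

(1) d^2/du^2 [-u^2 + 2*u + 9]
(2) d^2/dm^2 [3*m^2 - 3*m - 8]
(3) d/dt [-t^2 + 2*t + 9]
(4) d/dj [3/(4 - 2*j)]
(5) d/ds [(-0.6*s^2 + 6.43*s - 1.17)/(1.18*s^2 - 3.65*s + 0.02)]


(1) = -2
(2) = 6
(3) = 2 - 2*t
(4) = 3/(2*(j - 2)^2)
(5) = (-5.3974*s^2 + 2.7372*s - 4.1419)/(1.3924*s^4 - 8.614*s^3 + 13.3697*s^2 - 0.146*s + 0.0004)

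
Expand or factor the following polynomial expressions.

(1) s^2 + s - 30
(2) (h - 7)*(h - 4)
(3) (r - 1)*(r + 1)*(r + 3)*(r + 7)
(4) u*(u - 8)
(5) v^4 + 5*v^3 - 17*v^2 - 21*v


(1) = (s - 5)*(s + 6)
(2) = h^2 - 11*h + 28
(3) = r^4 + 10*r^3 + 20*r^2 - 10*r - 21
(4) = u^2 - 8*u
(5) = v*(v - 3)*(v + 1)*(v + 7)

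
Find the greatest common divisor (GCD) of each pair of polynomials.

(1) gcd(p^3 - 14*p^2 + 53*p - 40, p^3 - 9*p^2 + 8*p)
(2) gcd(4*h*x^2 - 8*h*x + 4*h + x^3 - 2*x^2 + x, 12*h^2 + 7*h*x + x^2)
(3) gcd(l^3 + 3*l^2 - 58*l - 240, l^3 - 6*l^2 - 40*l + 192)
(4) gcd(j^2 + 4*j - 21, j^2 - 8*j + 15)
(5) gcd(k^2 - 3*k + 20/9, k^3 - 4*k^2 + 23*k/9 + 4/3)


(1) = gcd((p - 8)*(p - 5)*(p - 1), p*(p - 8)*(p - 1)) = p^2 - 9*p + 8
(2) = 4*h + x
(3) = l^2 - 2*l - 48
(4) = j - 3
(5) = k - 4/3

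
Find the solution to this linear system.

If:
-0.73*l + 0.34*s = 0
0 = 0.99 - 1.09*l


Then:
l = 0.91
s = 1.95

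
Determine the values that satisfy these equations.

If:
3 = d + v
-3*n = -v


Then:
d = 3 - v
n = v/3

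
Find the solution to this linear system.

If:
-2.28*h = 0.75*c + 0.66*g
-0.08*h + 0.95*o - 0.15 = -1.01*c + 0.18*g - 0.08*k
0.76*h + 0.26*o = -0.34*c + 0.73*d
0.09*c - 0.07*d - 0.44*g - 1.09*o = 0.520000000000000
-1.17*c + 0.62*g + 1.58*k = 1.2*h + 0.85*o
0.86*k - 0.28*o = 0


Then:
c = 0.73
d = -0.23
g = 0.39
h = -0.35
k = -0.18
o = -0.56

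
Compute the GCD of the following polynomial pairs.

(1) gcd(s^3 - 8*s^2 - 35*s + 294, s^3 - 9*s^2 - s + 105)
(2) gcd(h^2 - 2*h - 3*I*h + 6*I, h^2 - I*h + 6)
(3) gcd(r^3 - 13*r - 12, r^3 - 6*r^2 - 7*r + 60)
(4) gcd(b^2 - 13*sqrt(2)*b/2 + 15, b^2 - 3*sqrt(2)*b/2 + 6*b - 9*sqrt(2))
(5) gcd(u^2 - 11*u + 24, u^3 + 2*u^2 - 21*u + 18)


(1) = s - 7
(2) = h - 3*I
(3) = r^2 - r - 12
(4) = gcd((b - 5*sqrt(2))*(b - 3*sqrt(2)/2), (b + 6)*(b - 3*sqrt(2)/2)) = b - 3*sqrt(2)/2
(5) = u - 3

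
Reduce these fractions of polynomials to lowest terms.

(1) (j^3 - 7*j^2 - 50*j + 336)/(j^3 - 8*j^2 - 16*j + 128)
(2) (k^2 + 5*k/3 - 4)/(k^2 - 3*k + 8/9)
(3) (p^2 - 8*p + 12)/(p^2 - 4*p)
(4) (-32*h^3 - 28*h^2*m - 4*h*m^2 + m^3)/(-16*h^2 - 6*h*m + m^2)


(1) = (j^2 + j - 42)/(j^2 - 16)
(2) = (9*k^2 + 15*k - 36)/(9*k^2 - 27*k + 8)
(3) = (p^2 - 8*p + 12)/(p^2 - 4*p)
(4) = 2*h + m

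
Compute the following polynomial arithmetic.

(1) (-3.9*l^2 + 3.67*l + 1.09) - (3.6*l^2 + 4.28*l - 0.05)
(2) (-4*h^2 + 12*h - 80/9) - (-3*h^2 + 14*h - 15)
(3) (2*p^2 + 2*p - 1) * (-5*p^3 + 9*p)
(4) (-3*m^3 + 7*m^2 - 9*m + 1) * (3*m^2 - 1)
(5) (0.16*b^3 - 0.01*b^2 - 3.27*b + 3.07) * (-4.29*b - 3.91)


(1) = -7.5*l^2 - 0.61*l + 1.14
(2) = -h^2 - 2*h + 55/9
(3) = -10*p^5 - 10*p^4 + 23*p^3 + 18*p^2 - 9*p
(4) = -9*m^5 + 21*m^4 - 24*m^3 - 4*m^2 + 9*m - 1
(5) = -0.6864*b^4 - 0.5827*b^3 + 14.0674*b^2 - 0.3846*b - 12.0037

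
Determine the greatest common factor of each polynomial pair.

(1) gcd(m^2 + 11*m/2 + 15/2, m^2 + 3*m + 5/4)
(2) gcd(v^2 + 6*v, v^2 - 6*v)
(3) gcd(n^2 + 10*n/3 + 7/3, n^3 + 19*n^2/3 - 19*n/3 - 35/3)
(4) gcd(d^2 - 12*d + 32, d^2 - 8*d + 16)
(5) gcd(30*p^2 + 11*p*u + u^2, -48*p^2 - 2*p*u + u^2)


(1) = m + 5/2
(2) = v
(3) = n + 1
(4) = gcd((d - 8)*(d - 4), (d - 4)^2) = d - 4
(5) = 6*p + u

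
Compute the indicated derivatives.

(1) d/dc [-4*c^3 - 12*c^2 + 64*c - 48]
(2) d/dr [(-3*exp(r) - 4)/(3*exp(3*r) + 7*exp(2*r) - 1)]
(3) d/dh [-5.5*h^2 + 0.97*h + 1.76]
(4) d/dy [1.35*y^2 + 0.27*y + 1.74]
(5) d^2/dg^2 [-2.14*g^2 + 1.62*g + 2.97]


(1) = -12*c^2 - 24*c + 64
(2) = ((3*exp(r) + 4)*(9*exp(r) + 14)*exp(r) - 9*exp(3*r) - 21*exp(2*r) + 3)*exp(r)/(3*exp(3*r) + 7*exp(2*r) - 1)^2
(3) = 0.97 - 11.0*h
(4) = 2.7*y + 0.27
(5) = -4.28000000000000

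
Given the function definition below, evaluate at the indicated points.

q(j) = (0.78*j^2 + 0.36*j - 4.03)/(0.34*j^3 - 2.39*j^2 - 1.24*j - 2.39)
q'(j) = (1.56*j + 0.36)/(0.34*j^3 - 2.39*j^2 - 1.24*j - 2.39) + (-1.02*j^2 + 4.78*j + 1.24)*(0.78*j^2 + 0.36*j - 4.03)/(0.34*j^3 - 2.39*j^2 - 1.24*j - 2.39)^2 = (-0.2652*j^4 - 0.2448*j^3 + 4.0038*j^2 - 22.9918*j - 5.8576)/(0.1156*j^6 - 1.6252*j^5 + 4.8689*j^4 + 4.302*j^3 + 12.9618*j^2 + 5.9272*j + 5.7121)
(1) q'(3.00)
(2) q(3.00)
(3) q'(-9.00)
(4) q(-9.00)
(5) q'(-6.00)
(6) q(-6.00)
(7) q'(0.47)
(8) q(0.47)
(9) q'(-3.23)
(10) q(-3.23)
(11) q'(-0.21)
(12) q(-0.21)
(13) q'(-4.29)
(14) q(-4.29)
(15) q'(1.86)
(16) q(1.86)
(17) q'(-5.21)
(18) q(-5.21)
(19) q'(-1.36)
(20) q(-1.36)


(1) = -0.20
(2) = -0.22
(3) = -0.01
(4) = -0.13
(5) = -0.00
(6) = -0.14
(7) = -1.32
(8) = 1.06
(9) = 0.07
(10) = -0.08
(11) = -0.17
(12) = 1.82
(13) = 0.02
(14) = -0.13
(15) = -0.34
(16) = 0.06
(17) = 0.01
(18) = -0.14
(19) = 0.91
(20) = 0.51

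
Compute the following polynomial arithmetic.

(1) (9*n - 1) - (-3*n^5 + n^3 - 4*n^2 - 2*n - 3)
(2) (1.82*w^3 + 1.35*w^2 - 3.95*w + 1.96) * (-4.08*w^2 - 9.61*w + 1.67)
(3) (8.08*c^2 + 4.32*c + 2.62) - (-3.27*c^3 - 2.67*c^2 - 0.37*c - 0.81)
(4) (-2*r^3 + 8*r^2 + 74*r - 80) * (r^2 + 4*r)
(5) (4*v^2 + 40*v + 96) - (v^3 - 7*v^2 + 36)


(1) = 3*n^5 - n^3 + 4*n^2 + 11*n + 2
(2) = -7.4256*w^5 - 22.9982*w^4 + 6.1819*w^3 + 32.2172*w^2 - 25.4321*w + 3.2732
(3) = 3.27*c^3 + 10.75*c^2 + 4.69*c + 3.43
(4) = -2*r^5 + 106*r^3 + 216*r^2 - 320*r
(5) = -v^3 + 11*v^2 + 40*v + 60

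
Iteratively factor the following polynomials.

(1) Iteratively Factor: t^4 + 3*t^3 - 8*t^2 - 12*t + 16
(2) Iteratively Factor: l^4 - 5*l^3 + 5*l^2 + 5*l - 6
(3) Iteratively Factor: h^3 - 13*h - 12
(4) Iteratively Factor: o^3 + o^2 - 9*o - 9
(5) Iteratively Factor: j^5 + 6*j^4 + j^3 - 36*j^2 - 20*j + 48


(1) = (t + 2)*(t^3 + t^2 - 10*t + 8) = (t - 1)*(t + 2)*(t^2 + 2*t - 8) = (t - 2)*(t - 1)*(t + 2)*(t + 4)
(2) = (l - 2)*(l^3 - 3*l^2 - l + 3) = (l - 2)*(l - 1)*(l^2 - 2*l - 3) = (l - 3)*(l - 2)*(l - 1)*(l + 1)
(3) = (h + 1)*(h^2 - h - 12) = (h - 4)*(h + 1)*(h + 3)
(4) = (o + 1)*(o^2 - 9) = (o - 3)*(o + 1)*(o + 3)
(5) = (j + 4)*(j^4 + 2*j^3 - 7*j^2 - 8*j + 12) = (j - 1)*(j + 4)*(j^3 + 3*j^2 - 4*j - 12) = (j - 2)*(j - 1)*(j + 4)*(j^2 + 5*j + 6) = (j - 2)*(j - 1)*(j + 2)*(j + 4)*(j + 3)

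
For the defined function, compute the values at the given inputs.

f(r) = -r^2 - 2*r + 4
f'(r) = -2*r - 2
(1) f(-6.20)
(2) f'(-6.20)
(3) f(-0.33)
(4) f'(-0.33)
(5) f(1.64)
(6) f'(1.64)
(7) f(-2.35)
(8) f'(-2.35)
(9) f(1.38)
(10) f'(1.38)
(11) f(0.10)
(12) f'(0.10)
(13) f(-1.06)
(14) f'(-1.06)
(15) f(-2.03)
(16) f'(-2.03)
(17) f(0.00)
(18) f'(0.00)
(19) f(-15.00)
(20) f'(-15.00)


(1) = -22.04
(2) = 10.40
(3) = 4.55
(4) = -1.34
(5) = -1.97
(6) = -5.28
(7) = 3.18
(8) = 2.70
(9) = -0.66
(10) = -4.76
(11) = 3.79
(12) = -2.20
(13) = 5.00
(14) = 0.12
(15) = 3.94
(16) = 2.06
(17) = 4.00
(18) = -2.00
(19) = -191.00
(20) = 28.00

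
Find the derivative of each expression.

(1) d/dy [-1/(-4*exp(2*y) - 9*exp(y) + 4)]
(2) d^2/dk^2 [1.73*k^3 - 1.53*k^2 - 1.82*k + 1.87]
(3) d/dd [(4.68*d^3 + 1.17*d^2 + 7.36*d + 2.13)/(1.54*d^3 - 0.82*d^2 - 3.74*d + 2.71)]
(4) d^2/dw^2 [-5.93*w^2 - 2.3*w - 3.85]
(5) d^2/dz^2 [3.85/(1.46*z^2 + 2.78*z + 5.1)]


(1) = (-8*exp(y) - 9)*exp(y)/(4*exp(2*y) + 9*exp(y) - 4)^2
(2) = 10.38*k - 3.06
(3) = (-5.6394*d^4 - 57.6752*d^3 + 29.8672*d^2 + 9.8346*d + 27.9118)/(2.3716*d^6 - 2.5256*d^5 - 10.8468*d^4 + 14.4804*d^3 + 9.5432*d^2 - 20.2708*d + 7.3441)
(4) = -11.8600000000000
(5) = (-16.41332*z^2 - 31.25276*z + 3.85*(2.92*z + 2.78)*(5.84*z + 5.56) - 57.3342)/(1.46*z^2 + 2.78*z + 5.1)^3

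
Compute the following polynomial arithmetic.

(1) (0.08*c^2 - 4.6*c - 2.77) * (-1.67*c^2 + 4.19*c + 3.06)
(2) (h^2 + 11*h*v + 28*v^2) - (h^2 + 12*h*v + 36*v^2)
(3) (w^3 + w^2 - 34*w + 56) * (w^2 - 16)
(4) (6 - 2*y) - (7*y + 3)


(1) = -0.1336*c^4 + 8.0172*c^3 - 14.4033*c^2 - 25.6823*c - 8.4762
(2) = -h*v - 8*v^2
(3) = w^5 + w^4 - 50*w^3 + 40*w^2 + 544*w - 896
(4) = 3 - 9*y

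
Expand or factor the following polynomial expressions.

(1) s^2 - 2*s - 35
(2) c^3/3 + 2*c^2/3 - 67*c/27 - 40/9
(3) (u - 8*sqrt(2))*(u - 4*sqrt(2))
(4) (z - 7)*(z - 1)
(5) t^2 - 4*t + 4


(1) = (s - 7)*(s + 5)
(2) = (c/3 + 1)*(c - 8/3)*(c + 5/3)
(3) = u^2 - 12*sqrt(2)*u + 64
(4) = z^2 - 8*z + 7
(5) = (t - 2)^2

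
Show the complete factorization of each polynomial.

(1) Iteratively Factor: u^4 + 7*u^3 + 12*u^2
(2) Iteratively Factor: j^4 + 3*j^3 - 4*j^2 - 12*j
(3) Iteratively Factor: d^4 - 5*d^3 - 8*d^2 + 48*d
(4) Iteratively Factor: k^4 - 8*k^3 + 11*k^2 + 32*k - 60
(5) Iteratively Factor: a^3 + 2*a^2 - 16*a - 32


(1) = (u)*(u^3 + 7*u^2 + 12*u) = u*(u + 4)*(u^2 + 3*u) = u*(u + 3)*(u + 4)*(u)
(2) = (j)*(j^3 + 3*j^2 - 4*j - 12) = j*(j + 3)*(j^2 - 4) = j*(j - 2)*(j + 3)*(j + 2)
(3) = (d + 3)*(d^3 - 8*d^2 + 16*d) = (d - 4)*(d + 3)*(d^2 - 4*d) = d*(d - 4)*(d + 3)*(d - 4)
(4) = (k - 3)*(k^3 - 5*k^2 - 4*k + 20) = (k - 5)*(k - 3)*(k^2 - 4) = (k - 5)*(k - 3)*(k - 2)*(k + 2)
(5) = (a + 2)*(a^2 - 16) = (a - 4)*(a + 2)*(a + 4)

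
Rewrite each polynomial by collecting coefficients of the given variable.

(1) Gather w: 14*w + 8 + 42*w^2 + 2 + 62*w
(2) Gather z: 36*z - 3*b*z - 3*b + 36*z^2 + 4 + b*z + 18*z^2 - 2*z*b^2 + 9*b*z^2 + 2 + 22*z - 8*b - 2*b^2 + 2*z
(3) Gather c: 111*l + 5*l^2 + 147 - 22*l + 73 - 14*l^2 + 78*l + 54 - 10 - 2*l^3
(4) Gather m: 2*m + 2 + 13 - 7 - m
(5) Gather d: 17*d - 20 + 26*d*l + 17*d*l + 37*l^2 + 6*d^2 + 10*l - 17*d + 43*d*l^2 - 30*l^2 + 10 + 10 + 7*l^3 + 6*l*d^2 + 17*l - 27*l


(1) = 42*w^2 + 76*w + 10
(2) = -2*b^2 - 11*b + z^2*(9*b + 54) + z*(-2*b^2 - 2*b + 60) + 6
(3) = -2*l^3 - 9*l^2 + 167*l + 264
(4) = m + 8
(5) = d^2*(6*l + 6) + d*(43*l^2 + 43*l) + 7*l^3 + 7*l^2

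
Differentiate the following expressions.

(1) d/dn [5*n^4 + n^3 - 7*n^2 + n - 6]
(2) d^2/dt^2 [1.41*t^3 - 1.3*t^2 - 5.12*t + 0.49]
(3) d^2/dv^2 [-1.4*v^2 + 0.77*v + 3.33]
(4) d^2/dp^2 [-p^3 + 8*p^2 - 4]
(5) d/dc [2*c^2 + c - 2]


(1) = 20*n^3 + 3*n^2 - 14*n + 1
(2) = 8.46*t - 2.6
(3) = -2.80000000000000
(4) = 16 - 6*p
(5) = 4*c + 1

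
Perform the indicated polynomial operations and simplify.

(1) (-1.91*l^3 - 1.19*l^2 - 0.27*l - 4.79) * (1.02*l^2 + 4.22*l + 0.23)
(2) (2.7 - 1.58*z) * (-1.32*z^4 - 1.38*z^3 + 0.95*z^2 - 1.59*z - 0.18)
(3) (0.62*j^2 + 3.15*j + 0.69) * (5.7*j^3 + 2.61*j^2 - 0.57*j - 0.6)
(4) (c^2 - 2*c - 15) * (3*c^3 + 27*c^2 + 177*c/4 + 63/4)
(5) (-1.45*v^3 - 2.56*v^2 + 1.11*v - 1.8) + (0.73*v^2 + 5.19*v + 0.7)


(1) = -1.9482*l^5 - 9.274*l^4 - 5.7365*l^3 - 6.2989*l^2 - 20.2759*l - 1.1017
(2) = 2.0856*z^5 - 1.3836*z^4 - 5.227*z^3 + 5.0772*z^2 - 4.0086*z - 0.486
(3) = 3.534*j^5 + 19.5732*j^4 + 11.8011*j^3 - 0.3666*j^2 - 2.2833*j - 0.414
(4) = 3*c^5 + 21*c^4 - 219*c^3/4 - 1911*c^2/4 - 2781*c/4 - 945/4
(5) = -1.45*v^3 - 1.83*v^2 + 6.3*v - 1.1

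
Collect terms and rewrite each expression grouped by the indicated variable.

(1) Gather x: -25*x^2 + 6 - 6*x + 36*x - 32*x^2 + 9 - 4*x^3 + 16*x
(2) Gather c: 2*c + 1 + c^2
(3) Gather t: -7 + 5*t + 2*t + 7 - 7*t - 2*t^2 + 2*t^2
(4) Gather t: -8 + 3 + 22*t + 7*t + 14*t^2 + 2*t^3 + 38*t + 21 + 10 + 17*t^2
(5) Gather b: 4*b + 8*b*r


(1) = -4*x^3 - 57*x^2 + 46*x + 15
(2) = c^2 + 2*c + 1
(3) = 0
(4) = 2*t^3 + 31*t^2 + 67*t + 26
(5) = b*(8*r + 4)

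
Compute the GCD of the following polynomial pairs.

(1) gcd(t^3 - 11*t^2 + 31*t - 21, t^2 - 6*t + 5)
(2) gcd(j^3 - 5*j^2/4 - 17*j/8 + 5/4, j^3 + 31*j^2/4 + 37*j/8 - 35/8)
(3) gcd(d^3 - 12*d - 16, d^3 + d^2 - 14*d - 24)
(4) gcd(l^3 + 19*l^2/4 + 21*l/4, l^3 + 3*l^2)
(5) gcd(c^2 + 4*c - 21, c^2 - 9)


(1) = t - 1
(2) = j^2 + 3*j/4 - 5/8
(3) = gcd((d - 4)*(d + 2)^2, (d - 4)*(d + 2)*(d + 3)) = d^2 - 2*d - 8
(4) = gcd(l*(l + 7/4)*(l + 3), l^2*(l + 3)) = l^2 + 3*l
(5) = gcd((c - 3)*(c + 7), (c - 3)*(c + 3)) = c - 3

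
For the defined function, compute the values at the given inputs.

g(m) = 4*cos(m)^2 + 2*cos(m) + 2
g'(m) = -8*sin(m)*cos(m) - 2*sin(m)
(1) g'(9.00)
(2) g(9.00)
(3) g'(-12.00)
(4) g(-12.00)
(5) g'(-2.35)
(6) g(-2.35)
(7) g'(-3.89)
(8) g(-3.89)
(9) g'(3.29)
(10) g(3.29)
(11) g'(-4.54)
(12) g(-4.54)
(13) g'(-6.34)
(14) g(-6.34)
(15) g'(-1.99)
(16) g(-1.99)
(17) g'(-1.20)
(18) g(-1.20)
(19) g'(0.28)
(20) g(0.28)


(1) = 2.18
(2) = 3.50
(3) = -4.70
(4) = 6.54
(5) = -2.58
(6) = 2.57
(7) = 2.63
(8) = 2.68
(9) = -0.87
(10) = 3.93
(11) = -0.62
(12) = 1.77
(13) = 0.57
(14) = 7.98
(15) = -1.15
(16) = 1.85
(17) = 4.57
(18) = 3.25
(19) = -2.68
(20) = 7.62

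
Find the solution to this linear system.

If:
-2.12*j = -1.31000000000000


Then:
j = 0.62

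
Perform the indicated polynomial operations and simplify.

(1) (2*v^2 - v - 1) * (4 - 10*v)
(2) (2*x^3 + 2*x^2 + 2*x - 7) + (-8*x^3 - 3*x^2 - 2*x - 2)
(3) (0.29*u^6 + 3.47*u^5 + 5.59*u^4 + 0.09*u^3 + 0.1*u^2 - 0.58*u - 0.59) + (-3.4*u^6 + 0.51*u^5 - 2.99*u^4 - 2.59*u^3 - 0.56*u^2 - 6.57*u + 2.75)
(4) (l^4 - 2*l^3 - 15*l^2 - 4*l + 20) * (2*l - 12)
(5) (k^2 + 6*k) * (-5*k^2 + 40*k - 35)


(1) = -20*v^3 + 18*v^2 + 6*v - 4
(2) = -6*x^3 - x^2 - 9
(3) = -3.11*u^6 + 3.98*u^5 + 2.6*u^4 - 2.5*u^3 - 0.46*u^2 - 7.15*u + 2.16
(4) = 2*l^5 - 16*l^4 - 6*l^3 + 172*l^2 + 88*l - 240
(5) = -5*k^4 + 10*k^3 + 205*k^2 - 210*k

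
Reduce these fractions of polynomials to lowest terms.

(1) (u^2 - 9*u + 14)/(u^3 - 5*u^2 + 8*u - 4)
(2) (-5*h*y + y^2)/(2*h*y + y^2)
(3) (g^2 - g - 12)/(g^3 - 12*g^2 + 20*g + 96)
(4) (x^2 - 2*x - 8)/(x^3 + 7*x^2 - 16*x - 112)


(1) = (u - 7)/(u^2 - 3*u + 2)
(2) = (-5*h + y)/(2*h + y)
(3) = (g^2 - g - 12)/(g^3 - 12*g^2 + 20*g + 96)
(4) = (x + 2)/(x^2 + 11*x + 28)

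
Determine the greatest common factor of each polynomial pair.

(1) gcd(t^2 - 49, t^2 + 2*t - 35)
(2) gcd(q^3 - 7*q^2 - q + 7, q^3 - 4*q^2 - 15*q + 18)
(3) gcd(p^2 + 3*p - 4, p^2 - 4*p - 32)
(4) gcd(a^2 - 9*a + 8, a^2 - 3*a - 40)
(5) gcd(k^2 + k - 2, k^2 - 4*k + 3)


(1) = t + 7
(2) = q - 1
(3) = gcd((p - 1)*(p + 4), (p - 8)*(p + 4)) = p + 4
(4) = gcd((a - 8)*(a - 1), (a - 8)*(a + 5)) = a - 8
(5) = gcd((k - 1)*(k + 2), (k - 3)*(k - 1)) = k - 1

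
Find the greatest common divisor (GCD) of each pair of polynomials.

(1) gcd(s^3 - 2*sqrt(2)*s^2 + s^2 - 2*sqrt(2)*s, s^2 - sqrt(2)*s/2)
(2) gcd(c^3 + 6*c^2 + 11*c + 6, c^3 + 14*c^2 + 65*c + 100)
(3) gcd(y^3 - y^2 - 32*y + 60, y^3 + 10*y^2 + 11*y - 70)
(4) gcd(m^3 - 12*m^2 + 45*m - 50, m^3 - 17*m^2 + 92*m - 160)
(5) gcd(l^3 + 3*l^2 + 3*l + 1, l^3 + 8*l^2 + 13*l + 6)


(1) = s
(2) = gcd((c + 1)*(c + 2)*(c + 3), (c + 4)*(c + 5)^2) = 1
(3) = gcd((y - 5)*(y - 2)*(y + 6), (y - 2)*(y + 5)*(y + 7)) = y - 2
(4) = m - 5
(5) = l^2 + 2*l + 1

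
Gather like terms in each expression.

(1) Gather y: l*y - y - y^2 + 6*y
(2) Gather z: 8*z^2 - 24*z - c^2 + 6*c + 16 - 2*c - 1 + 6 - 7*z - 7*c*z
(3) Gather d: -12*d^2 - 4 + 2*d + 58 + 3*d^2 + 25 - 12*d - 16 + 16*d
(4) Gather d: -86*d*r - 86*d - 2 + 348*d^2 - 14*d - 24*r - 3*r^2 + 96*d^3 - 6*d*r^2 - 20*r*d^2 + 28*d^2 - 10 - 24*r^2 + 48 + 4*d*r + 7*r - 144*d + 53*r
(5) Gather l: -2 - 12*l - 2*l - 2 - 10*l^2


(1) = -y^2 + y*(l + 5)
(2) = -c^2 + 4*c + 8*z^2 + z*(-7*c - 31) + 21
(3) = -9*d^2 + 6*d + 63
(4) = 96*d^3 + d^2*(376 - 20*r) + d*(-6*r^2 - 82*r - 244) - 27*r^2 + 36*r + 36
(5) = -10*l^2 - 14*l - 4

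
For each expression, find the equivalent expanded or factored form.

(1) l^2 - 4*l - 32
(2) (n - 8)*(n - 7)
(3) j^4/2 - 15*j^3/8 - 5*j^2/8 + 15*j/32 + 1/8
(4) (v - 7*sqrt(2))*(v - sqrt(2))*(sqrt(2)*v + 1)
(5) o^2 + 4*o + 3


(1) = (l - 8)*(l + 4)
(2) = n^2 - 15*n + 56
(3) = (j/2 + 1/4)*(j - 4)*(j - 1/2)*(j + 1/4)
(4) = sqrt(2)*v^3 - 15*v^2 + 6*sqrt(2)*v + 14
(5) = (o + 1)*(o + 3)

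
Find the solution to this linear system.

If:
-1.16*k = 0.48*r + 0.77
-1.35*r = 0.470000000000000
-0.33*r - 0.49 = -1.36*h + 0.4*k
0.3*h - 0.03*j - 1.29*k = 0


Then:
h = 0.12
j = 23.58
k = -0.52
r = -0.35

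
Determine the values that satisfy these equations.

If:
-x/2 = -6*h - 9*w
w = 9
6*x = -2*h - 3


Then:
h = -975/74
w = 9
x = 144/37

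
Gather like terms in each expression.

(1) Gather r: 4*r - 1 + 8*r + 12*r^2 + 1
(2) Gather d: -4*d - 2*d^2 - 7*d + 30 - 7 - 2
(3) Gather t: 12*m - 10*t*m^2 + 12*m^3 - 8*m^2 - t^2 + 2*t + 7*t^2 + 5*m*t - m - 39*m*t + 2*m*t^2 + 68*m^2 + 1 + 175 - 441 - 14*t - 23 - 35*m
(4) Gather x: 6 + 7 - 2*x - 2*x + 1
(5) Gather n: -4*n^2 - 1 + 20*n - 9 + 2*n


(1) = 12*r^2 + 12*r
(2) = -2*d^2 - 11*d + 21
(3) = 12*m^3 + 60*m^2 - 24*m + t^2*(2*m + 6) + t*(-10*m^2 - 34*m - 12) - 288
(4) = 14 - 4*x
(5) = -4*n^2 + 22*n - 10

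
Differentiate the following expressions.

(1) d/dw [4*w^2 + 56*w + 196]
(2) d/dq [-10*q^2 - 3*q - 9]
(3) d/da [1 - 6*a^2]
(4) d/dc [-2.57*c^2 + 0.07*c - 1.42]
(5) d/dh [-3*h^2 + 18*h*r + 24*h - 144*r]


(1) = 8*w + 56
(2) = -20*q - 3
(3) = -12*a
(4) = 0.07 - 5.14*c
(5) = -6*h + 18*r + 24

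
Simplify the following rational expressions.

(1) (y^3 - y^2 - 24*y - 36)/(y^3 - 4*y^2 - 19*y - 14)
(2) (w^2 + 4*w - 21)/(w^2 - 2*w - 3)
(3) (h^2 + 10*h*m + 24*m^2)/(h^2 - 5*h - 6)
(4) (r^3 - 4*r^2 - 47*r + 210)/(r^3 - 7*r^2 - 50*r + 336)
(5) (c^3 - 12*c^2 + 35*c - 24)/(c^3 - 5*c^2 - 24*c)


(1) = (y^2 - 3*y - 18)/(y^2 - 6*y - 7)
(2) = (w + 7)/(w + 1)
(3) = (h^2 + 10*h*m + 24*m^2)/(h^2 - 5*h - 6)
(4) = (r - 5)/(r - 8)
(5) = (c^2 - 4*c + 3)/(c^2 + 3*c)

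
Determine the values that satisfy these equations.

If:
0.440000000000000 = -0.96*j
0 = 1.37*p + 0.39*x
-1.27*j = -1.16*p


Then:
j = -0.46
p = -0.50
x = 1.76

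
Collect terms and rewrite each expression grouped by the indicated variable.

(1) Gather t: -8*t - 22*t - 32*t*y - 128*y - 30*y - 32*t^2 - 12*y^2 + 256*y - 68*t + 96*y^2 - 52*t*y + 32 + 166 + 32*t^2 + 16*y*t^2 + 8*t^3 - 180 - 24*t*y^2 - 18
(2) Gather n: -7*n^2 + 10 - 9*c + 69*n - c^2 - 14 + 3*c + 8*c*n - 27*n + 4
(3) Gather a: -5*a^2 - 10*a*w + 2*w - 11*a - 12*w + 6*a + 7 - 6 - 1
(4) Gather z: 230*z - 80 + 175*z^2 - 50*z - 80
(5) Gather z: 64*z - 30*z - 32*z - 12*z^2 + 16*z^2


(1) = 8*t^3 + 16*t^2*y + t*(-24*y^2 - 84*y - 98) + 84*y^2 + 98*y
(2) = -c^2 - 6*c - 7*n^2 + n*(8*c + 42)
(3) = -5*a^2 + a*(-10*w - 5) - 10*w
(4) = 175*z^2 + 180*z - 160
(5) = 4*z^2 + 2*z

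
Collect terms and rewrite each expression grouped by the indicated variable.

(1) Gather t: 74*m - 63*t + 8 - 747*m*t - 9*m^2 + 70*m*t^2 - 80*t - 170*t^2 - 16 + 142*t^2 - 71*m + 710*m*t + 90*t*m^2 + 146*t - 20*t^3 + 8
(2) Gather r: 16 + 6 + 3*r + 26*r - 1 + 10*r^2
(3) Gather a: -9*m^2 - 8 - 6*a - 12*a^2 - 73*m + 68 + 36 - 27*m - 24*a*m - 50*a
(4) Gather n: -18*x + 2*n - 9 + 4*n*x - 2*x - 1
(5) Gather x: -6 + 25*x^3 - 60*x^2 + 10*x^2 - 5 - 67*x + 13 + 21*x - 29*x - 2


(1) = -9*m^2 + 3*m - 20*t^3 + t^2*(70*m - 28) + t*(90*m^2 - 37*m + 3)
(2) = 10*r^2 + 29*r + 21
(3) = -12*a^2 + a*(-24*m - 56) - 9*m^2 - 100*m + 96
(4) = n*(4*x + 2) - 20*x - 10
(5) = 25*x^3 - 50*x^2 - 75*x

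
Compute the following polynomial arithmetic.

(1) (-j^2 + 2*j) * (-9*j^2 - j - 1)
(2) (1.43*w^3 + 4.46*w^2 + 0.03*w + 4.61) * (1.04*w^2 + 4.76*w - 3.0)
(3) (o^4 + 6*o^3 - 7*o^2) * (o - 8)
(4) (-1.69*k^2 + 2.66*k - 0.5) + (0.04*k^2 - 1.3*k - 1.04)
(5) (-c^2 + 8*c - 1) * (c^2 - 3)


(1) = 9*j^4 - 17*j^3 - j^2 - 2*j
(2) = 1.4872*w^5 + 11.4452*w^4 + 16.9708*w^3 - 8.4428*w^2 + 21.8536*w - 13.83
(3) = o^5 - 2*o^4 - 55*o^3 + 56*o^2
(4) = -1.65*k^2 + 1.36*k - 1.54
(5) = -c^4 + 8*c^3 + 2*c^2 - 24*c + 3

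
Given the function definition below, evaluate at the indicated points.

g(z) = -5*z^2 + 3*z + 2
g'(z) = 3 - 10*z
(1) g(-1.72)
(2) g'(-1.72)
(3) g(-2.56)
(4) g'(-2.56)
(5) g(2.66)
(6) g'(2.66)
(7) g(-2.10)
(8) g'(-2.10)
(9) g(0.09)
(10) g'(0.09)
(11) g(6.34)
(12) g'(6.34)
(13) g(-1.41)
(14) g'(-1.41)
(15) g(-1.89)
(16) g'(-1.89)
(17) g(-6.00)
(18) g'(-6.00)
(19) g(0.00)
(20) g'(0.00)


(1) = -17.95
(2) = 20.20
(3) = -38.45
(4) = 28.60
(5) = -25.40
(6) = -23.60
(7) = -26.35
(8) = 24.00
(9) = 2.23
(10) = 2.10
(11) = -179.96
(12) = -60.40
(13) = -12.17
(14) = 17.10
(15) = -21.53
(16) = 21.90
(17) = -196.00
(18) = 63.00
(19) = 2.00
(20) = 3.00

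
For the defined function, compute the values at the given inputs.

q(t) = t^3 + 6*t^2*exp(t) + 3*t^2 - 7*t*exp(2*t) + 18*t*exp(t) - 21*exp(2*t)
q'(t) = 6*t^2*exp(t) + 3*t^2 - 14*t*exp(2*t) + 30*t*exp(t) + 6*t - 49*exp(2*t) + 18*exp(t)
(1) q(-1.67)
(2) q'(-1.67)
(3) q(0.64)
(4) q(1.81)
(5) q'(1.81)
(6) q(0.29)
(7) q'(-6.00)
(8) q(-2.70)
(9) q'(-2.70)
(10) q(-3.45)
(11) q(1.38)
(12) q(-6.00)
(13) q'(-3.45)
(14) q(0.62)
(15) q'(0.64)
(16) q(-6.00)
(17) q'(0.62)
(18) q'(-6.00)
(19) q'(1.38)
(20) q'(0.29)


(1) = 0.87
(2) = -5.45
(3) = -63.64
(4) = -922.21
(5) = -2193.09
(6) = -33.21
(7) = 72.13
(8) = 1.85
(9) = 4.33
(10) = -5.06
(11) = -331.93
(12) = -107.73
(13) = 14.56
(14) = -61.14
(15) = -128.18
(16) = -107.73
(17) = -122.12
(18) = 72.13
(19) = -783.92
(20) = -56.42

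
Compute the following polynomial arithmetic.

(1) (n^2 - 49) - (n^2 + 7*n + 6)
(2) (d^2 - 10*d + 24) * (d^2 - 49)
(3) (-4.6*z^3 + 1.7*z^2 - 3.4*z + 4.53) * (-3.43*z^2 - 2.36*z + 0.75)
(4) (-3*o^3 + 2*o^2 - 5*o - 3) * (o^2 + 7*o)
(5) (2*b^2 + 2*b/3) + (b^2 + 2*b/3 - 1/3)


(1) = -7*n - 55
(2) = d^4 - 10*d^3 - 25*d^2 + 490*d - 1176
(3) = 15.778*z^5 + 5.025*z^4 + 4.2*z^3 - 6.2389*z^2 - 13.2408*z + 3.3975
(4) = -3*o^5 - 19*o^4 + 9*o^3 - 38*o^2 - 21*o
(5) = 3*b^2 + 4*b/3 - 1/3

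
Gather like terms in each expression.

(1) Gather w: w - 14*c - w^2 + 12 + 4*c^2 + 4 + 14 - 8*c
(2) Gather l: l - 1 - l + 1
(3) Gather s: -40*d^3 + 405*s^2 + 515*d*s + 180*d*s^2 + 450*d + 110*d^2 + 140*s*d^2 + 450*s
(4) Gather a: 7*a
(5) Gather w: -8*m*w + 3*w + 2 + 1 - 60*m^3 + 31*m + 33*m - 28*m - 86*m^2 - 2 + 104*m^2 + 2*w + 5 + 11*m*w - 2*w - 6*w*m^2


(1) = 4*c^2 - 22*c - w^2 + w + 30
(2) = 0
(3) = -40*d^3 + 110*d^2 + 450*d + s^2*(180*d + 405) + s*(140*d^2 + 515*d + 450)
(4) = 7*a
(5) = -60*m^3 + 18*m^2 + 36*m + w*(-6*m^2 + 3*m + 3) + 6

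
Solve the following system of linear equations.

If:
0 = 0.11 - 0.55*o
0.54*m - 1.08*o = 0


Then:
m = 0.40
o = 0.20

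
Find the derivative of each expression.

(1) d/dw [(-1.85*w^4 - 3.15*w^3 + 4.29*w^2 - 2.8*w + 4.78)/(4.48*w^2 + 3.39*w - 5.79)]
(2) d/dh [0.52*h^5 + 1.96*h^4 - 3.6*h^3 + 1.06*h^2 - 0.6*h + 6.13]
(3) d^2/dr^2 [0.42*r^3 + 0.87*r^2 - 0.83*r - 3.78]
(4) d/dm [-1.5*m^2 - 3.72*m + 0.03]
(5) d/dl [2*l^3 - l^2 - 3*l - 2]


(1) = (-16.576*w^5 - 32.9265*w^4 + 21.489*w^3 + 81.8026*w^2 - 92.507*w + 0.0078)/(20.0704*w^4 + 30.3744*w^3 - 40.3863*w^2 - 39.2562*w + 33.5241)
(2) = 2.6*h^4 + 7.84*h^3 - 10.8*h^2 + 2.12*h - 0.6
(3) = 2.52*r + 1.74
(4) = -3.0*m - 3.72
(5) = 6*l^2 - 2*l - 3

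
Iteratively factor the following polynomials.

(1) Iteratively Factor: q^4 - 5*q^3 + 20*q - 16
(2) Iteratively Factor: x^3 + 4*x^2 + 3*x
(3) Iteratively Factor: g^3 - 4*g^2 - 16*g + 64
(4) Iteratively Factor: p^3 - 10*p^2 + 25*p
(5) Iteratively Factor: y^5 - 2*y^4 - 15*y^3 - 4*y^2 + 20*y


(1) = (q - 1)*(q^3 - 4*q^2 - 4*q + 16) = (q - 1)*(q + 2)*(q^2 - 6*q + 8) = (q - 2)*(q - 1)*(q + 2)*(q - 4)
(2) = (x + 3)*(x^2 + x) = (x + 1)*(x + 3)*(x)
(3) = (g - 4)*(g^2 - 16) = (g - 4)^2*(g + 4)
(4) = (p - 5)*(p^2 - 5*p) = p*(p - 5)*(p - 5)
(5) = (y + 2)*(y^4 - 4*y^3 - 7*y^2 + 10*y) = (y - 5)*(y + 2)*(y^3 + y^2 - 2*y) = (y - 5)*(y + 2)^2*(y^2 - y) = y*(y - 5)*(y + 2)^2*(y - 1)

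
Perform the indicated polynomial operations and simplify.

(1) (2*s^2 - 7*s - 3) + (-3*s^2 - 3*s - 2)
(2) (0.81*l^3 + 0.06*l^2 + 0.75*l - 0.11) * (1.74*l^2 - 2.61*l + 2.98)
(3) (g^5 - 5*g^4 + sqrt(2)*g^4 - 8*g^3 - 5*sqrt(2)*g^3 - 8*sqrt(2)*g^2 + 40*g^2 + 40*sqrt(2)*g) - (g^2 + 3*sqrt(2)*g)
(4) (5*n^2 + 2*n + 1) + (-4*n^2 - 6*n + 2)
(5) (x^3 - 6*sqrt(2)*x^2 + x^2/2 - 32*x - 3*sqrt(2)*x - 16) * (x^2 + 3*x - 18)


(1) = -s^2 - 10*s - 5
(2) = 1.4094*l^5 - 2.0097*l^4 + 3.5622*l^3 - 1.9701*l^2 + 2.5221*l - 0.3278
(3) = g^5 - 5*g^4 + sqrt(2)*g^4 - 8*g^3 - 5*sqrt(2)*g^3 - 8*sqrt(2)*g^2 + 39*g^2 + 37*sqrt(2)*g
(4) = n^2 - 4*n + 3
(5) = x^5 - 6*sqrt(2)*x^4 + 7*x^4/2 - 97*x^3/2 - 21*sqrt(2)*x^3 - 121*x^2 + 99*sqrt(2)*x^2 + 54*sqrt(2)*x + 528*x + 288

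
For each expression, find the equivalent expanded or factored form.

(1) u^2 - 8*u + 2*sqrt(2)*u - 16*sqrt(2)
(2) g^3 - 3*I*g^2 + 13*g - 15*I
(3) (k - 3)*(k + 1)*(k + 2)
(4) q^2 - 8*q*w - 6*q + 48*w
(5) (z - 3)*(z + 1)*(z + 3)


(1) = (u - 8)*(u + 2*sqrt(2))
(2) = (g - 5*I)*(g - I)*(g + 3*I)
(3) = k^3 - 7*k - 6
(4) = (q - 6)*(q - 8*w)
(5) = z^3 + z^2 - 9*z - 9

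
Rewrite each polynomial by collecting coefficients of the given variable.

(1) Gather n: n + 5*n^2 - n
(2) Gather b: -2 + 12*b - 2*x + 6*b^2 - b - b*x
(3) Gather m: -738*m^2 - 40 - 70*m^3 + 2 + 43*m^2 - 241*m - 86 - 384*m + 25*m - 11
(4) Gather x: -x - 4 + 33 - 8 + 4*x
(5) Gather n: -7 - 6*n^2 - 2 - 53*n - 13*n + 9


(1) = 5*n^2
(2) = 6*b^2 + b*(11 - x) - 2*x - 2
(3) = -70*m^3 - 695*m^2 - 600*m - 135
(4) = 3*x + 21
(5) = -6*n^2 - 66*n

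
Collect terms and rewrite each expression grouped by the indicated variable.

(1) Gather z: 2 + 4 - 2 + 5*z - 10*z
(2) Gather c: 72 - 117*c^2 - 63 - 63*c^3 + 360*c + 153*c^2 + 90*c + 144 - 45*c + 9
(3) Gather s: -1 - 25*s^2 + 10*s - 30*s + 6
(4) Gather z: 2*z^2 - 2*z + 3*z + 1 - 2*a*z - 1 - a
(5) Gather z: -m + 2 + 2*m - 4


(1) = 4 - 5*z
(2) = -63*c^3 + 36*c^2 + 405*c + 162
(3) = -25*s^2 - 20*s + 5
(4) = -a + 2*z^2 + z*(1 - 2*a)
(5) = m - 2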